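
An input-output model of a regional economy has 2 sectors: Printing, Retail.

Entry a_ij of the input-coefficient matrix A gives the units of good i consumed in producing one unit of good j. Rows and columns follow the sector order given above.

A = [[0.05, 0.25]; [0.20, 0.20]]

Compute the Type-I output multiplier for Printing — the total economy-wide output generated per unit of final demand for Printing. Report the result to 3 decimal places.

m_1 = 1.408

I − A =
  [   0.95    -0.25]
  [  -0.20     0.80]
det(I−A) = (0.95)(0.80) − (-0.25)(-0.20) = 0.7100
adj(I−A) = [[0.80, 0.25], [0.20, 0.95]]
(I − A)⁻¹ = adj(I−A) / det(I−A) ≈
  [   1.1268     0.3521]
  [   0.2817     1.3380]
The output multiplier for sector j is the column-j sum of the Leontief inverse (I − A)⁻¹ = adj(I−A) / det(I−A).
Column 1 of adj(I−A): (0.80, 0.20); det(I−A) = 0.7100.
m_1 = (0.80 + 0.20) / 0.7100 = 1.00 / 0.7100 ≈ 1.408.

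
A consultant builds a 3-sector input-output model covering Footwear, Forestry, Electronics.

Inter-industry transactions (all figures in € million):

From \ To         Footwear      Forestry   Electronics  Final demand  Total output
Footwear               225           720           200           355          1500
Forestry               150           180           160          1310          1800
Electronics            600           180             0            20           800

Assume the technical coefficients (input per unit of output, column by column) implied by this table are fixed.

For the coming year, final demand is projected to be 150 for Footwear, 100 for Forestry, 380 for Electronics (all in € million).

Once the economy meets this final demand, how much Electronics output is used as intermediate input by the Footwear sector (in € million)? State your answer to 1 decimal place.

Technical coefficients a_ij = z_ij / X_j:
  a_11 = 225/1500 = 0.15, a_21 = 150/1500 = 0.10, a_31 = 600/1500 = 0.40
  a_12 = 720/1800 = 0.40, a_22 = 180/1800 = 0.10, a_32 = 180/1800 = 0.10
  a_13 = 200/800 = 0.25, a_23 = 160/800 = 0.20, a_33 = 0/800 = 0.00
I − A =
  [   0.85    -0.40    -0.25]
  [  -0.10     0.90    -0.20]
  [  -0.40    -0.10     1.00]
Cofactors of I−A, C_ij = (−1)^(i+j)·(minor ij) (rows/columns in the sector order above):
  C_11 = (0.90)(1.00) − (-0.20)(-0.10) = 0.8800
  C_12 = −[(-0.10)(1.00) − (-0.20)(-0.40)] = 0.1800
  C_13 = (-0.10)(-0.10) − (0.90)(-0.40) = 0.3700
  C_21 = −[(-0.40)(1.00) − (-0.25)(-0.10)] = 0.4250
  C_22 = (0.85)(1.00) − (-0.25)(-0.40) = 0.7500
  C_23 = −[(0.85)(-0.10) − (-0.40)(-0.40)] = 0.2450
  C_31 = (-0.40)(-0.20) − (-0.25)(0.90) = 0.3050
  C_32 = −[(0.85)(-0.20) − (-0.25)(-0.10)] = 0.1950
  C_33 = (0.85)(0.90) − (-0.40)(-0.10) = 0.7250
det(I−A) = Σ_j (I−A)_1j·C_1j = (0.85)(0.8800) + (-0.40)(0.1800) + (-0.25)(0.3700) = 0.5835
adj(I−A) = Cᵀ =
  [ 0.8800   0.4250   0.3050]
  [ 0.1800   0.7500   0.1950]
  [ 0.3700   0.2450   0.7250]
(I − A)⁻¹ = adj(I−A) / det(I−A) ≈
  [   1.5081     0.7284     0.5227]
  [   0.3085     1.2853     0.3342]
  [   0.6341     0.4199     1.2425]
First solve x = (I − A)⁻¹ d = adj(I−A)·d / det(I−A); in particular x_1 = (0.8800·150 + 0.4250·100 + 0.3050·380) / 0.5835 = 290.40 / 0.5835 ≈ 497.686.
Intermediate flow from 3 to 1: z_31 = a_31 · x_1 = 0.40 × 290.40 / 0.5835 = 116.16 / 0.5835 ≈ 199.1.

z_31 = 199.1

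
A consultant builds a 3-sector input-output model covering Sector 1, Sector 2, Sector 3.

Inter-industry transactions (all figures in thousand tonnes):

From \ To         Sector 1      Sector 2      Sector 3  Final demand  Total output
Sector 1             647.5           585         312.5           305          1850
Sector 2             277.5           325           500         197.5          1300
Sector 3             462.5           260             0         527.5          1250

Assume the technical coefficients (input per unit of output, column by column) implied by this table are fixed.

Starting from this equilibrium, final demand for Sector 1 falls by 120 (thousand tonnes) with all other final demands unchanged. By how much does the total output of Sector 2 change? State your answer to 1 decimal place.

Δx_2 = -111.7

Technical coefficients a_ij = z_ij / X_j:
  a_11 = 647.5/1850 = 0.35, a_21 = 277.5/1850 = 0.15, a_31 = 462.5/1850 = 0.25
  a_12 = 585/1300 = 0.45, a_22 = 325/1300 = 0.25, a_32 = 260/1300 = 0.20
  a_13 = 312.5/1250 = 0.25, a_23 = 500/1250 = 0.40, a_33 = 0/1250 = 0.00
I − A =
  [   0.65    -0.45    -0.25]
  [  -0.15     0.75    -0.40]
  [  -0.25    -0.20     1.00]
Cofactors of I−A, C_ij = (−1)^(i+j)·(minor ij) (rows/columns in the sector order above):
  C_11 = (0.75)(1.00) − (-0.40)(-0.20) = 0.6700
  C_12 = −[(-0.15)(1.00) − (-0.40)(-0.25)] = 0.2500
  C_13 = (-0.15)(-0.20) − (0.75)(-0.25) = 0.2175
  C_21 = −[(-0.45)(1.00) − (-0.25)(-0.20)] = 0.5000
  C_22 = (0.65)(1.00) − (-0.25)(-0.25) = 0.5875
  C_23 = −[(0.65)(-0.20) − (-0.45)(-0.25)] = 0.2425
  C_31 = (-0.45)(-0.40) − (-0.25)(0.75) = 0.3675
  C_32 = −[(0.65)(-0.40) − (-0.25)(-0.15)] = 0.2975
  C_33 = (0.65)(0.75) − (-0.45)(-0.15) = 0.4200
det(I−A) = Σ_j (I−A)_1j·C_1j = (0.65)(0.6700) + (-0.45)(0.2500) + (-0.25)(0.2175) = 0.268625
adj(I−A) = Cᵀ =
  [ 0.6700   0.5000   0.3675]
  [ 0.2500   0.5875   0.2975]
  [ 0.2175   0.2425   0.4200]
(I − A)⁻¹ = adj(I−A) / det(I−A) ≈
  [   2.4942     1.8613     1.3681]
  [   0.9307     2.1871     1.1075]
  [   0.8097     0.9027     1.5635]
Δx = (I − A)⁻¹ Δd with Δd having -120 in the Sector 1 component and 0 elsewhere.
So Δx_2 = L_21 · (-120), where L_21 = adj(I−A)_21 / det(I−A) = 0.2500 / 0.268625.
Δx_2 = 0.2500 × (-120) / 0.268625 = -30.00 / 0.268625 ≈ -111.7.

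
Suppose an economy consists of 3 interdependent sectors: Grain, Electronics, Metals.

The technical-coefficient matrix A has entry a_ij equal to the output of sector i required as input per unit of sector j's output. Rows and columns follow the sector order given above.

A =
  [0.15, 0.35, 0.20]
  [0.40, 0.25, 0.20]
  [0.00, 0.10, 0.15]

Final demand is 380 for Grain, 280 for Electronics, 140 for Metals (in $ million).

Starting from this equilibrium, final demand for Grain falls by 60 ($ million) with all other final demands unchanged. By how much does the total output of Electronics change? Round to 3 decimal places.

Δx_E = -51.272

I − A =
  [   0.85    -0.35    -0.20]
  [  -0.40     0.75    -0.20]
  [   0.00    -0.10     0.85]
Cofactors of I−A, C_ij = (−1)^(i+j)·(minor ij) (rows/columns in the sector order above):
  C_11 = (0.75)(0.85) − (-0.20)(-0.10) = 0.6175
  C_12 = −[(-0.40)(0.85) − (-0.20)(0.00)] = 0.3400
  C_13 = (-0.40)(-0.10) − (0.75)(0.00) = 0.0400
  C_21 = −[(-0.35)(0.85) − (-0.20)(-0.10)] = 0.3175
  C_22 = (0.85)(0.85) − (-0.20)(0.00) = 0.7225
  C_23 = −[(0.85)(-0.10) − (-0.35)(0.00)] = 0.0850
  C_31 = (-0.35)(-0.20) − (-0.20)(0.75) = 0.2200
  C_32 = −[(0.85)(-0.20) − (-0.20)(-0.40)] = 0.2500
  C_33 = (0.85)(0.75) − (-0.35)(-0.40) = 0.4975
det(I−A) = Σ_j (I−A)_1j·C_1j = (0.85)(0.6175) + (-0.35)(0.3400) + (-0.20)(0.0400) = 0.397875
adj(I−A) = Cᵀ =
  [ 0.6175   0.3175   0.2200]
  [ 0.3400   0.7225   0.2500]
  [ 0.0400   0.0850   0.4975]
(I − A)⁻¹ = adj(I−A) / det(I−A) ≈
  [   1.5520     0.7980     0.5529]
  [   0.8545     1.8159     0.6283]
  [   0.1005     0.2136     1.2504]
Δx = (I − A)⁻¹ Δd with Δd having -60 in the Grain component and 0 elsewhere.
So Δx_E = L_EG · (-60), where L_EG = adj(I−A)_EG / det(I−A) = 0.3400 / 0.397875.
Δx_E = 0.3400 × (-60) / 0.397875 = -20.40 / 0.397875 ≈ -51.272.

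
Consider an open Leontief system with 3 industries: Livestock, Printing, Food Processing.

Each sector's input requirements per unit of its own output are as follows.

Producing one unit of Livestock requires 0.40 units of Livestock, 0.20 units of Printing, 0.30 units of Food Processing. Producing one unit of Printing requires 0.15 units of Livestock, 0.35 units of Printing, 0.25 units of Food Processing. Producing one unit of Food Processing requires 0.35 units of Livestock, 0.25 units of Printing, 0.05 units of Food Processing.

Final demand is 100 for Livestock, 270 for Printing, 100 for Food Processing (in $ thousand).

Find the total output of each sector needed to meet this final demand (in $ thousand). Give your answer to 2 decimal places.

I − A =
  [   0.60    -0.15    -0.35]
  [  -0.20     0.65    -0.25]
  [  -0.30    -0.25     0.95]
Cofactors of I−A, C_ij = (−1)^(i+j)·(minor ij) (rows/columns in the sector order above):
  C_11 = (0.65)(0.95) − (-0.25)(-0.25) = 0.5550
  C_12 = −[(-0.20)(0.95) − (-0.25)(-0.30)] = 0.2650
  C_13 = (-0.20)(-0.25) − (0.65)(-0.30) = 0.2450
  C_21 = −[(-0.15)(0.95) − (-0.35)(-0.25)] = 0.2300
  C_22 = (0.60)(0.95) − (-0.35)(-0.30) = 0.4650
  C_23 = −[(0.60)(-0.25) − (-0.15)(-0.30)] = 0.1950
  C_31 = (-0.15)(-0.25) − (-0.35)(0.65) = 0.2650
  C_32 = −[(0.60)(-0.25) − (-0.35)(-0.20)] = 0.2200
  C_33 = (0.60)(0.65) − (-0.15)(-0.20) = 0.3600
det(I−A) = Σ_j (I−A)_1j·C_1j = (0.60)(0.5550) + (-0.15)(0.2650) + (-0.35)(0.2450) = 0.2075
adj(I−A) = Cᵀ =
  [ 0.5550   0.2300   0.2650]
  [ 0.2650   0.4650   0.2200]
  [ 0.2450   0.1950   0.3600]
(I − A)⁻¹ = adj(I−A) / det(I−A) ≈
  [   2.6747     1.1084     1.2771]
  [   1.2771     2.2410     1.0602]
  [   1.1807     0.9398     1.7349]
x = (I − A)⁻¹ d = adj(I−A)·d / det(I−A), with det(I−A) = 0.2075:
  x_1 = (0.5550·100 + 0.2300·270 + 0.2650·100) / 0.2075 = 144.10 / 0.2075 ≈ 694.46
  x_2 = (0.2650·100 + 0.4650·270 + 0.2200·100) / 0.2075 = 174.05 / 0.2075 ≈ 838.80
  x_3 = (0.2450·100 + 0.1950·270 + 0.3600·100) / 0.2075 = 113.15 / 0.2075 ≈ 545.30

x_1 = 694.46, x_2 = 838.80, x_3 = 545.30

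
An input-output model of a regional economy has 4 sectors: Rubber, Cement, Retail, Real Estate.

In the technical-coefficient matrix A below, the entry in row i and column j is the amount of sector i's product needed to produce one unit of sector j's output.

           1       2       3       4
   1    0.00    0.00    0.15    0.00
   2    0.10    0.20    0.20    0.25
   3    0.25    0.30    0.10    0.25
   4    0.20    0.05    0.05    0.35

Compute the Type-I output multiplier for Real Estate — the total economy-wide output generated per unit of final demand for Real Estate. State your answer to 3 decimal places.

I − A =
  [   1.00     0.00    -0.15     0.00]
  [  -0.10     0.80    -0.20    -0.25]
  [  -0.25    -0.30     0.90    -0.25]
  [  -0.20    -0.05    -0.05     0.65]
Compute the cofactors C_ij = (−1)^(i+j)·(3×3 minor ij) of I−A; the adjugate is their transpose:
adj(I−A) = Cᵀ =
  [ 0.401500   0.031125   0.076125   0.041250]
  [ 0.147875   0.540625   0.159750   0.269375]
  [ 0.202625   0.207500   0.507500   0.275000]
  [ 0.150500   0.067125   0.074750   0.625500]
det(I−A) = Σ_j (I−A)_1j·C_1j = (1.00)(0.401500) + (0.00)(0.147875) + (-0.15)(0.202625) + (0.00)(0.150500) = 0.37110625
(I − A)⁻¹ = adj(I−A) / det(I−A) ≈
  [   1.0819     0.0839     0.2051     0.1112]
  [   0.3985     1.4568     0.4305     0.7259]
  [   0.5460     0.5591     1.3675     0.7410]
  [   0.4055     0.1809     0.2014     1.6855]
The output multiplier for sector j is the column-j sum of the Leontief inverse (I − A)⁻¹ = adj(I−A) / det(I−A).
Column 4 of adj(I−A): (0.041250, 0.269375, 0.275000, 0.625500); det(I−A) = 0.37110625.
m_4 = (0.041250 + 0.269375 + 0.275000 + 0.625500) / 0.37110625 = 1.211125 / 0.37110625 ≈ 3.264.

m_4 = 3.264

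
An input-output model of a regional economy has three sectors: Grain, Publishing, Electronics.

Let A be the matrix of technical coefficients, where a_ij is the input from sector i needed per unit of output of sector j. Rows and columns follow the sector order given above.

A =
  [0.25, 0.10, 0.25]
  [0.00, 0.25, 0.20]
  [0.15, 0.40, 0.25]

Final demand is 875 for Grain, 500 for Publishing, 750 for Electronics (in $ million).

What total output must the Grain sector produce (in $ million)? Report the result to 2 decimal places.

I − A =
  [   0.75    -0.10    -0.25]
  [   0.00     0.75    -0.20]
  [  -0.15    -0.40     0.75]
Cofactors of I−A, C_ij = (−1)^(i+j)·(minor ij) (rows/columns in the sector order above):
  C_11 = (0.75)(0.75) − (-0.20)(-0.40) = 0.4825
  C_12 = −[(0.00)(0.75) − (-0.20)(-0.15)] = 0.0300
  C_13 = (0.00)(-0.40) − (0.75)(-0.15) = 0.1125
  C_21 = −[(-0.10)(0.75) − (-0.25)(-0.40)] = 0.1750
  C_22 = (0.75)(0.75) − (-0.25)(-0.15) = 0.5250
  C_23 = −[(0.75)(-0.40) − (-0.10)(-0.15)] = 0.3150
  C_31 = (-0.10)(-0.20) − (-0.25)(0.75) = 0.2075
  C_32 = −[(0.75)(-0.20) − (-0.25)(0.00)] = 0.1500
  C_33 = (0.75)(0.75) − (-0.10)(0.00) = 0.5625
det(I−A) = Σ_j (I−A)_1j·C_1j = (0.75)(0.4825) + (-0.10)(0.0300) + (-0.25)(0.1125) = 0.33075
adj(I−A) = Cᵀ =
  [ 0.4825   0.1750   0.2075]
  [ 0.0300   0.5250   0.1500]
  [ 0.1125   0.3150   0.5625]
(I − A)⁻¹ = adj(I−A) / det(I−A) ≈
  [   1.4588     0.5291     0.6274]
  [   0.0907     1.5873     0.4535]
  [   0.3401     0.9524     1.7007]
x = (I − A)⁻¹ d = adj(I−A)·d / det(I−A), with det(I−A) = 0.33075:
  x_G = (0.4825·875 + 0.1750·500 + 0.2075·750) / 0.33075 = 665.3125 / 0.33075 ≈ 2011.53
  x_P = (0.0300·875 + 0.5250·500 + 0.1500·750) / 0.33075 = 401.25 / 0.33075 ≈ 1213.15
  x_E = (0.1125·875 + 0.3150·500 + 0.5625·750) / 0.33075 = 677.8125 / 0.33075 ≈ 2049.32

x_G = 2011.53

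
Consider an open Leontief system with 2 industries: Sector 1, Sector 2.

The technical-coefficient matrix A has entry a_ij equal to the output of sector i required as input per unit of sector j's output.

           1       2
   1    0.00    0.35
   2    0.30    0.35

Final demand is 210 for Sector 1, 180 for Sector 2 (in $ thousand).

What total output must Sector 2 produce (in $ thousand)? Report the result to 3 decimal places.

x_2 = 445.872

I − A =
  [   1.00    -0.35]
  [  -0.30     0.65]
det(I−A) = (1.00)(0.65) − (-0.35)(-0.30) = 0.5450
adj(I−A) = [[0.65, 0.35], [0.30, 1.00]]
(I − A)⁻¹ = adj(I−A) / det(I−A) ≈
  [   1.1927     0.6422]
  [   0.5505     1.8349]
x = (I − A)⁻¹ d = adj(I−A)·d / det(I−A), with det(I−A) = 0.5450:
  x_1 = (0.65·210 + 0.35·180) / 0.5450 = 199.50 / 0.5450 ≈ 366.055
  x_2 = (0.30·210 + 1.00·180) / 0.5450 = 243.00 / 0.5450 ≈ 445.872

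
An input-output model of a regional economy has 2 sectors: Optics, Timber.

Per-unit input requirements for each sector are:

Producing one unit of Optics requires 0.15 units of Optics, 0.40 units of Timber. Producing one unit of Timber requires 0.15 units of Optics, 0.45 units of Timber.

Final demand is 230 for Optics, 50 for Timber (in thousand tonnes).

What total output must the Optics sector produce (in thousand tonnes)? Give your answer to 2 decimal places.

I − A =
  [   0.85    -0.15]
  [  -0.40     0.55]
det(I−A) = (0.85)(0.55) − (-0.15)(-0.40) = 0.4075
adj(I−A) = [[0.55, 0.15], [0.40, 0.85]]
(I − A)⁻¹ = adj(I−A) / det(I−A) ≈
  [   1.3497     0.3681]
  [   0.9816     2.0859]
x = (I − A)⁻¹ d = adj(I−A)·d / det(I−A), with det(I−A) = 0.4075:
  x_1 = (0.55·230 + 0.15·50) / 0.4075 = 134.00 / 0.4075 ≈ 328.83
  x_2 = (0.40·230 + 0.85·50) / 0.4075 = 134.50 / 0.4075 ≈ 330.06

x_1 = 328.83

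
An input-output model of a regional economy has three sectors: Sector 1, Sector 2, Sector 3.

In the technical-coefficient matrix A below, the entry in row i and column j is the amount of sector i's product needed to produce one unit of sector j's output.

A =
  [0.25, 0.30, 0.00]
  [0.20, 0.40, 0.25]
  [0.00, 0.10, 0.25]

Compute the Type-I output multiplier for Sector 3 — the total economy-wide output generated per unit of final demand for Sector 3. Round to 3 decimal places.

I − A =
  [   0.75    -0.30     0.00]
  [  -0.20     0.60    -0.25]
  [   0.00    -0.10     0.75]
Cofactors of I−A, C_ij = (−1)^(i+j)·(minor ij) (rows/columns in the sector order above):
  C_11 = (0.60)(0.75) − (-0.25)(-0.10) = 0.4250
  C_12 = −[(-0.20)(0.75) − (-0.25)(0.00)] = 0.1500
  C_13 = (-0.20)(-0.10) − (0.60)(0.00) = 0.0200
  C_21 = −[(-0.30)(0.75) − (0.00)(-0.10)] = 0.2250
  C_22 = (0.75)(0.75) − (0.00)(0.00) = 0.5625
  C_23 = −[(0.75)(-0.10) − (-0.30)(0.00)] = 0.0750
  C_31 = (-0.30)(-0.25) − (0.00)(0.60) = 0.0750
  C_32 = −[(0.75)(-0.25) − (0.00)(-0.20)] = 0.1875
  C_33 = (0.75)(0.60) − (-0.30)(-0.20) = 0.3900
det(I−A) = Σ_j (I−A)_1j·C_1j = (0.75)(0.4250) + (-0.30)(0.1500) + (0.00)(0.0200) = 0.27375
adj(I−A) = Cᵀ =
  [ 0.4250   0.2250   0.0750]
  [ 0.1500   0.5625   0.1875]
  [ 0.0200   0.0750   0.3900]
(I − A)⁻¹ = adj(I−A) / det(I−A) ≈
  [   1.5525     0.8219     0.2740]
  [   0.5479     2.0548     0.6849]
  [   0.0731     0.2740     1.4247]
The output multiplier for sector j is the column-j sum of the Leontief inverse (I − A)⁻¹ = adj(I−A) / det(I−A).
Column 3 of adj(I−A): (0.0750, 0.1875, 0.3900); det(I−A) = 0.27375.
m_3 = (0.0750 + 0.1875 + 0.3900) / 0.27375 = 0.6525 / 0.27375 ≈ 2.384.

m_3 = 2.384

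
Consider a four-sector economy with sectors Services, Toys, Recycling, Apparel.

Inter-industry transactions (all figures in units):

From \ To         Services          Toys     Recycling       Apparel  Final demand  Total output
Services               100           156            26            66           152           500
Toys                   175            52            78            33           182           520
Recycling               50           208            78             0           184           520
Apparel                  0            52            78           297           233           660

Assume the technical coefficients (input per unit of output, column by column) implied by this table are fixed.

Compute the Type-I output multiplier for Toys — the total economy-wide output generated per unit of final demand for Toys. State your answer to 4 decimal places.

Technical coefficients a_ij = z_ij / X_j:
  a_11 = 100/500 = 0.20, a_21 = 175/500 = 0.35, a_31 = 50/500 = 0.10, a_41 = 0/500 = 0.00
  a_12 = 156/520 = 0.30, a_22 = 52/520 = 0.10, a_32 = 208/520 = 0.40, a_42 = 52/520 = 0.10
  a_13 = 26/520 = 0.05, a_23 = 78/520 = 0.15, a_33 = 78/520 = 0.15, a_43 = 78/520 = 0.15
  a_14 = 66/660 = 0.10, a_24 = 33/660 = 0.05, a_34 = 0/660 = 0.00, a_44 = 297/660 = 0.45
I − A =
  [   0.80    -0.30    -0.05    -0.10]
  [  -0.35     0.90    -0.15    -0.05]
  [  -0.10    -0.40     0.85     0.00]
  [   0.00    -0.10    -0.15     0.55]
Compute the cofactors C_ij = (−1)^(i+j)·(3×3 minor ij) of I−A; the adjugate is their transpose:
adj(I−A) = Cᵀ =
  [ 0.380500   0.165750   0.066500   0.084250]
  [ 0.172625   0.369750   0.086875   0.065000]
  [ 0.126000   0.193500   0.330750   0.040500]
  [ 0.065750   0.120000   0.106000   0.458750]
det(I−A) = Σ_j (I−A)_1j·C_1j = (0.80)(0.380500) + (-0.30)(0.172625) + (-0.05)(0.126000) + (-0.10)(0.065750) = 0.2397375
(I − A)⁻¹ = adj(I−A) / det(I−A) ≈
  [   1.58715     0.69138     0.27739     0.35143]
  [   0.72006     1.54231     0.36238     0.27113]
  [   0.52557     0.80713     1.37963     0.16893]
  [   0.27426     0.50055     0.44215     1.91355]
The output multiplier for sector j is the column-j sum of the Leontief inverse (I − A)⁻¹ = adj(I−A) / det(I−A).
Column 2 of adj(I−A): (0.165750, 0.369750, 0.193500, 0.120000); det(I−A) = 0.2397375.
m_2 = (0.165750 + 0.369750 + 0.193500 + 0.120000) / 0.2397375 = 0.849 / 0.2397375 ≈ 3.5414.

m_2 = 3.5414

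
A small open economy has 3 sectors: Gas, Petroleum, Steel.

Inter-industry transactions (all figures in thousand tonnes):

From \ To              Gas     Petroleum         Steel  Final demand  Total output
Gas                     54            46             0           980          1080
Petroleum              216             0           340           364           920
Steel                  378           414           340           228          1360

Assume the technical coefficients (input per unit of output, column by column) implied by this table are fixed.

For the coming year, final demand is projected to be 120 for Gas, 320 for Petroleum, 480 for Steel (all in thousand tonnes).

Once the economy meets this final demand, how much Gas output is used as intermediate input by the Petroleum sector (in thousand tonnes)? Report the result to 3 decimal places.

Technical coefficients a_ij = z_ij / X_j:
  a_GG = 54/1080 = 0.05, a_PG = 216/1080 = 0.20, a_SG = 378/1080 = 0.35
  a_GP = 46/920 = 0.05, a_PP = 0/920 = 0.00, a_SP = 414/920 = 0.45
  a_GS = 0/1360 = 0.00, a_PS = 340/1360 = 0.25, a_SS = 340/1360 = 0.25
I − A =
  [   0.95    -0.05     0.00]
  [  -0.20     1.00    -0.25]
  [  -0.35    -0.45     0.75]
Cofactors of I−A, C_ij = (−1)^(i+j)·(minor ij) (rows/columns in the sector order above):
  C_11 = (1.00)(0.75) − (-0.25)(-0.45) = 0.6375
  C_12 = −[(-0.20)(0.75) − (-0.25)(-0.35)] = 0.2375
  C_13 = (-0.20)(-0.45) − (1.00)(-0.35) = 0.4400
  C_21 = −[(-0.05)(0.75) − (0.00)(-0.45)] = 0.0375
  C_22 = (0.95)(0.75) − (0.00)(-0.35) = 0.7125
  C_23 = −[(0.95)(-0.45) − (-0.05)(-0.35)] = 0.4450
  C_31 = (-0.05)(-0.25) − (0.00)(1.00) = 0.0125
  C_32 = −[(0.95)(-0.25) − (0.00)(-0.20)] = 0.2375
  C_33 = (0.95)(1.00) − (-0.05)(-0.20) = 0.9400
det(I−A) = Σ_j (I−A)_1j·C_1j = (0.95)(0.6375) + (-0.05)(0.2375) + (0.00)(0.4400) = 0.59375
adj(I−A) = Cᵀ =
  [ 0.6375   0.0375   0.0125]
  [ 0.2375   0.7125   0.2375]
  [ 0.4400   0.4450   0.9400]
(I − A)⁻¹ = adj(I−A) / det(I−A) ≈
  [   1.0737     0.0632     0.0211]
  [   0.4000     1.2000     0.4000]
  [   0.7411     0.7495     1.5832]
First solve x = (I − A)⁻¹ d = adj(I−A)·d / det(I−A); in particular x_P = (0.2375·120 + 0.7125·320 + 0.2375·480) / 0.59375 = 370.50 / 0.59375 = 624.00000.
Intermediate flow from G to P: z_GP = a_GP · x_P = 0.05 × 370.50 / 0.59375 = 18.525 / 0.59375 = 31.200.

z_GP = 31.200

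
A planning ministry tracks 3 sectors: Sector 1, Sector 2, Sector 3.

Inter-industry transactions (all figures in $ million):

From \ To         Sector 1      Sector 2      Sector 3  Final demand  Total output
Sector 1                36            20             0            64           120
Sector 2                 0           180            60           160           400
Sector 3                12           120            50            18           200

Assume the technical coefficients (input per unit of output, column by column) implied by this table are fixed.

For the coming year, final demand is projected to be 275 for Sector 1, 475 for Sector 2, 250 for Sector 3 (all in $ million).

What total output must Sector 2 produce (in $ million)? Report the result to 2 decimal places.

Technical coefficients a_ij = z_ij / X_j:
  a_11 = 36/120 = 0.30, a_21 = 0/120 = 0.00, a_31 = 12/120 = 0.10
  a_12 = 20/400 = 0.05, a_22 = 180/400 = 0.45, a_32 = 120/400 = 0.30
  a_13 = 0/200 = 0.00, a_23 = 60/200 = 0.30, a_33 = 50/200 = 0.25
I − A =
  [   0.70    -0.05     0.00]
  [   0.00     0.55    -0.30]
  [  -0.10    -0.30     0.75]
Cofactors of I−A, C_ij = (−1)^(i+j)·(minor ij) (rows/columns in the sector order above):
  C_11 = (0.55)(0.75) − (-0.30)(-0.30) = 0.3225
  C_12 = −[(0.00)(0.75) − (-0.30)(-0.10)] = 0.0300
  C_13 = (0.00)(-0.30) − (0.55)(-0.10) = 0.0550
  C_21 = −[(-0.05)(0.75) − (0.00)(-0.30)] = 0.0375
  C_22 = (0.70)(0.75) − (0.00)(-0.10) = 0.5250
  C_23 = −[(0.70)(-0.30) − (-0.05)(-0.10)] = 0.2150
  C_31 = (-0.05)(-0.30) − (0.00)(0.55) = 0.0150
  C_32 = −[(0.70)(-0.30) − (0.00)(0.00)] = 0.2100
  C_33 = (0.70)(0.55) − (-0.05)(0.00) = 0.3850
det(I−A) = Σ_j (I−A)_1j·C_1j = (0.70)(0.3225) + (-0.05)(0.0300) + (0.00)(0.0550) = 0.22425
adj(I−A) = Cᵀ =
  [ 0.3225   0.0375   0.0150]
  [ 0.0300   0.5250   0.2100]
  [ 0.0550   0.2150   0.3850]
(I − A)⁻¹ = adj(I−A) / det(I−A) ≈
  [   1.4381     0.1672     0.0669]
  [   0.1338     2.3411     0.9365]
  [   0.2453     0.9588     1.7168]
x = (I − A)⁻¹ d = adj(I−A)·d / det(I−A), with det(I−A) = 0.22425:
  x_1 = (0.3225·275 + 0.0375·475 + 0.0150·250) / 0.22425 = 110.25 / 0.22425 ≈ 491.64
  x_2 = (0.0300·275 + 0.5250·475 + 0.2100·250) / 0.22425 = 310.125 / 0.22425 ≈ 1382.94
  x_3 = (0.0550·275 + 0.2150·475 + 0.3850·250) / 0.22425 = 213.50 / 0.22425 ≈ 952.06

x_2 = 1382.94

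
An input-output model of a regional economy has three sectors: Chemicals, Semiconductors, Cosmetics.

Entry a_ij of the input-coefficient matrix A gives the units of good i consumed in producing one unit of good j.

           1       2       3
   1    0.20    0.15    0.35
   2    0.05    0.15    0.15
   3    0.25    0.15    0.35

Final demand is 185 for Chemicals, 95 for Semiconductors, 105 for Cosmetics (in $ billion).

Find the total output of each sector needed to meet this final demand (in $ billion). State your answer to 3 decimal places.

I − A =
  [   0.80    -0.15    -0.35]
  [  -0.05     0.85    -0.15]
  [  -0.25    -0.15     0.65]
Cofactors of I−A, C_ij = (−1)^(i+j)·(minor ij) (rows/columns in the sector order above):
  C_11 = (0.85)(0.65) − (-0.15)(-0.15) = 0.5300
  C_12 = −[(-0.05)(0.65) − (-0.15)(-0.25)] = 0.0700
  C_13 = (-0.05)(-0.15) − (0.85)(-0.25) = 0.2200
  C_21 = −[(-0.15)(0.65) − (-0.35)(-0.15)] = 0.1500
  C_22 = (0.80)(0.65) − (-0.35)(-0.25) = 0.4325
  C_23 = −[(0.80)(-0.15) − (-0.15)(-0.25)] = 0.1575
  C_31 = (-0.15)(-0.15) − (-0.35)(0.85) = 0.3200
  C_32 = −[(0.80)(-0.15) − (-0.35)(-0.05)] = 0.1375
  C_33 = (0.80)(0.85) − (-0.15)(-0.05) = 0.6725
det(I−A) = Σ_j (I−A)_1j·C_1j = (0.80)(0.5300) + (-0.15)(0.0700) + (-0.35)(0.2200) = 0.3365
adj(I−A) = Cᵀ =
  [ 0.5300   0.1500   0.3200]
  [ 0.0700   0.4325   0.1375]
  [ 0.2200   0.1575   0.6725]
(I − A)⁻¹ = adj(I−A) / det(I−A) ≈
  [   1.5750     0.4458     0.9510]
  [   0.2080     1.2853     0.4086]
  [   0.6538     0.4681     1.9985]
x = (I − A)⁻¹ d = adj(I−A)·d / det(I−A), with det(I−A) = 0.3365:
  x_1 = (0.5300·185 + 0.1500·95 + 0.3200·105) / 0.3365 = 145.90 / 0.3365 ≈ 433.581
  x_2 = (0.0700·185 + 0.4325·95 + 0.1375·105) / 0.3365 = 68.475 / 0.3365 ≈ 203.492
  x_3 = (0.2200·185 + 0.1575·95 + 0.6725·105) / 0.3365 = 126.275 / 0.3365 ≈ 375.260

x_1 = 433.581, x_2 = 203.492, x_3 = 375.260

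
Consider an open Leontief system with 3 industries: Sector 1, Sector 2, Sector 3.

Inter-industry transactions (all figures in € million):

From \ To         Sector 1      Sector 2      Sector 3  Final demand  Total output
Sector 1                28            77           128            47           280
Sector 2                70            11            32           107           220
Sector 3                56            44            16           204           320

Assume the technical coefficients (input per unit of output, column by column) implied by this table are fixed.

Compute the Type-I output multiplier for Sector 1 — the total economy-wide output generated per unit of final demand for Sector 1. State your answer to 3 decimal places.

Technical coefficients a_ij = z_ij / X_j:
  a_11 = 28/280 = 0.10, a_21 = 70/280 = 0.25, a_31 = 56/280 = 0.20
  a_12 = 77/220 = 0.35, a_22 = 11/220 = 0.05, a_32 = 44/220 = 0.20
  a_13 = 128/320 = 0.40, a_23 = 32/320 = 0.10, a_33 = 16/320 = 0.05
I − A =
  [   0.90    -0.35    -0.40]
  [  -0.25     0.95    -0.10]
  [  -0.20    -0.20     0.95]
Cofactors of I−A, C_ij = (−1)^(i+j)·(minor ij) (rows/columns in the sector order above):
  C_11 = (0.95)(0.95) − (-0.10)(-0.20) = 0.8825
  C_12 = −[(-0.25)(0.95) − (-0.10)(-0.20)] = 0.2575
  C_13 = (-0.25)(-0.20) − (0.95)(-0.20) = 0.2400
  C_21 = −[(-0.35)(0.95) − (-0.40)(-0.20)] = 0.4125
  C_22 = (0.90)(0.95) − (-0.40)(-0.20) = 0.7750
  C_23 = −[(0.90)(-0.20) − (-0.35)(-0.20)] = 0.2500
  C_31 = (-0.35)(-0.10) − (-0.40)(0.95) = 0.4150
  C_32 = −[(0.90)(-0.10) − (-0.40)(-0.25)] = 0.1900
  C_33 = (0.90)(0.95) − (-0.35)(-0.25) = 0.7675
det(I−A) = Σ_j (I−A)_1j·C_1j = (0.90)(0.8825) + (-0.35)(0.2575) + (-0.40)(0.2400) = 0.608125
adj(I−A) = Cᵀ =
  [ 0.8825   0.4125   0.4150]
  [ 0.2575   0.7750   0.1900]
  [ 0.2400   0.2500   0.7675]
(I − A)⁻¹ = adj(I−A) / det(I−A) ≈
  [   1.4512     0.6783     0.6824]
  [   0.4234     1.2744     0.3124]
  [   0.3947     0.4111     1.2621]
The output multiplier for sector j is the column-j sum of the Leontief inverse (I − A)⁻¹ = adj(I−A) / det(I−A).
Column 1 of adj(I−A): (0.8825, 0.2575, 0.2400); det(I−A) = 0.608125.
m_1 = (0.8825 + 0.2575 + 0.2400) / 0.608125 = 1.38 / 0.608125 ≈ 2.269.

m_1 = 2.269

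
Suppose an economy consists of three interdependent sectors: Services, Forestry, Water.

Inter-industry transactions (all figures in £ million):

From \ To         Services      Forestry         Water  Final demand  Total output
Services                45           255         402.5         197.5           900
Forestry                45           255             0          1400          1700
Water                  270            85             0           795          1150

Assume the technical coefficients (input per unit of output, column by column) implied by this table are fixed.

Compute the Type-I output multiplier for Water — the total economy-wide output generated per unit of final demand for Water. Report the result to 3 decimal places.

Technical coefficients a_ij = z_ij / X_j:
  a_SS = 45/900 = 0.05, a_FS = 45/900 = 0.05, a_WS = 270/900 = 0.30
  a_SF = 255/1700 = 0.15, a_FF = 255/1700 = 0.15, a_WF = 85/1700 = 0.05
  a_SW = 402.5/1150 = 0.35, a_FW = 0/1150 = 0.00, a_WW = 0/1150 = 0.00
I − A =
  [   0.95    -0.15    -0.35]
  [  -0.05     0.85     0.00]
  [  -0.30    -0.05     1.00]
Cofactors of I−A, C_ij = (−1)^(i+j)·(minor ij) (rows/columns in the sector order above):
  C_11 = (0.85)(1.00) − (0.00)(-0.05) = 0.8500
  C_12 = −[(-0.05)(1.00) − (0.00)(-0.30)] = 0.0500
  C_13 = (-0.05)(-0.05) − (0.85)(-0.30) = 0.2575
  C_21 = −[(-0.15)(1.00) − (-0.35)(-0.05)] = 0.1675
  C_22 = (0.95)(1.00) − (-0.35)(-0.30) = 0.8450
  C_23 = −[(0.95)(-0.05) − (-0.15)(-0.30)] = 0.0925
  C_31 = (-0.15)(0.00) − (-0.35)(0.85) = 0.2975
  C_32 = −[(0.95)(0.00) − (-0.35)(-0.05)] = 0.0175
  C_33 = (0.95)(0.85) − (-0.15)(-0.05) = 0.8000
det(I−A) = Σ_j (I−A)_1j·C_1j = (0.95)(0.8500) + (-0.15)(0.0500) + (-0.35)(0.2575) = 0.709875
adj(I−A) = Cᵀ =
  [ 0.8500   0.1675   0.2975]
  [ 0.0500   0.8450   0.0175]
  [ 0.2575   0.0925   0.8000]
(I − A)⁻¹ = adj(I−A) / det(I−A) ≈
  [   1.1974     0.2360     0.4191]
  [   0.0704     1.1904     0.0247]
  [   0.3627     0.1303     1.1270]
The output multiplier for sector j is the column-j sum of the Leontief inverse (I − A)⁻¹ = adj(I−A) / det(I−A).
Column W of adj(I−A): (0.2975, 0.0175, 0.8000); det(I−A) = 0.709875.
m_W = (0.2975 + 0.0175 + 0.8000) / 0.709875 = 1.115 / 0.709875 ≈ 1.571.

m_W = 1.571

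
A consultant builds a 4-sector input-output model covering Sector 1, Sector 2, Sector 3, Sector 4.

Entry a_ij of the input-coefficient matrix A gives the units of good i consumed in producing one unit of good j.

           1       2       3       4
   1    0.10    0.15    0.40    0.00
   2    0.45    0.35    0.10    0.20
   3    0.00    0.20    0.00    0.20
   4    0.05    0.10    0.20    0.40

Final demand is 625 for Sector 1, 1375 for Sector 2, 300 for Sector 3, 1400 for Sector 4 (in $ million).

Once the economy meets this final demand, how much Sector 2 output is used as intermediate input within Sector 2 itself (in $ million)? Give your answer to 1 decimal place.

I − A =
  [   0.90    -0.15    -0.40     0.00]
  [  -0.45     0.65    -0.10    -0.20]
  [   0.00    -0.20     1.00    -0.20]
  [  -0.05    -0.10    -0.20     0.60]
Compute the cofactors C_ij = (−1)^(i+j)·(3×3 minor ij) of I−A; the adjugate is their transpose:
adj(I−A) = Cᵀ =
  [ 0.32200   0.14000   0.16300   0.10100]
  [ 0.26300   0.50000   0.20200   0.23400]
  [ 0.07150   0.12750   0.29100   0.13950]
  [ 0.09450   0.13750   0.14425   0.46350]
det(I−A) = Σ_j (I−A)_1j·C_1j = (0.90)(0.32200) + (-0.15)(0.26300) + (-0.40)(0.07150) + (0.00)(0.09450) = 0.22175
(I − A)⁻¹ = adj(I−A) / det(I−A) ≈
  [   1.4521     0.6313     0.7351     0.4555]
  [   1.1860     2.2548     0.9109     1.0552]
  [   0.3224     0.5750     1.3123     0.6291]
  [   0.4262     0.6201     0.6505     2.0902]
First solve x = (I − A)⁻¹ d = adj(I−A)·d / det(I−A); in particular x_2 = (0.26300·625 + 0.50000·1375 + 0.20200·300 + 0.23400·1400) / 0.22175 = 1240.075 / 0.22175 ≈ 5592.221.
Intermediate flow from 2 to 2: z_22 = a_22 · x_2 = 0.35 × 1240.075 / 0.22175 = 434.02625 / 0.22175 ≈ 1957.3.

z_22 = 1957.3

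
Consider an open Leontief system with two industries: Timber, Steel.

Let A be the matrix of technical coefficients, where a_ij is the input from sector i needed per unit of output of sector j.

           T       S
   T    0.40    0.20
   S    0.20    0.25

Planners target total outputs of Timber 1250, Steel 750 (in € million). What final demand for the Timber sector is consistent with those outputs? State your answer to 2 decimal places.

d_T = 600.00

I − A =
  [   0.60    -0.20]
  [  -0.20     0.75]
d = (I − A) x:
  d_T = (+0.60)·1250 + (-0.20)·750 = 600.00
  d_S = (-0.20)·1250 + (+0.75)·750 = 312.50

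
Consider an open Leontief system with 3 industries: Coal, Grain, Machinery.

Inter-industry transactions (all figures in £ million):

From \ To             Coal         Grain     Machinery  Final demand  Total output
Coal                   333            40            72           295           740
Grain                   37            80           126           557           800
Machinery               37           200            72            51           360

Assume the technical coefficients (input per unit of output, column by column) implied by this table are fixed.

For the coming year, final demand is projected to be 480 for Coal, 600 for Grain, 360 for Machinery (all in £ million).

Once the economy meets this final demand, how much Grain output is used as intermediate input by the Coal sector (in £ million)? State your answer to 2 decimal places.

z_GC = 64.27

Technical coefficients a_ij = z_ij / X_j:
  a_CC = 333/740 = 0.45, a_GC = 37/740 = 0.05, a_MC = 37/740 = 0.05
  a_CG = 40/800 = 0.05, a_GG = 80/800 = 0.10, a_MG = 200/800 = 0.25
  a_CM = 72/360 = 0.20, a_GM = 126/360 = 0.35, a_MM = 72/360 = 0.20
I − A =
  [   0.55    -0.05    -0.20]
  [  -0.05     0.90    -0.35]
  [  -0.05    -0.25     0.80]
Cofactors of I−A, C_ij = (−1)^(i+j)·(minor ij) (rows/columns in the sector order above):
  C_11 = (0.90)(0.80) − (-0.35)(-0.25) = 0.6325
  C_12 = −[(-0.05)(0.80) − (-0.35)(-0.05)] = 0.0575
  C_13 = (-0.05)(-0.25) − (0.90)(-0.05) = 0.0575
  C_21 = −[(-0.05)(0.80) − (-0.20)(-0.25)] = 0.0900
  C_22 = (0.55)(0.80) − (-0.20)(-0.05) = 0.4300
  C_23 = −[(0.55)(-0.25) − (-0.05)(-0.05)] = 0.1400
  C_31 = (-0.05)(-0.35) − (-0.20)(0.90) = 0.1975
  C_32 = −[(0.55)(-0.35) − (-0.20)(-0.05)] = 0.2025
  C_33 = (0.55)(0.90) − (-0.05)(-0.05) = 0.4925
det(I−A) = Σ_j (I−A)_1j·C_1j = (0.55)(0.6325) + (-0.05)(0.0575) + (-0.20)(0.0575) = 0.3335
adj(I−A) = Cᵀ =
  [ 0.6325   0.0900   0.1975]
  [ 0.0575   0.4300   0.2025]
  [ 0.0575   0.1400   0.4925]
(I − A)⁻¹ = adj(I−A) / det(I−A) ≈
  [   1.8966     0.2699     0.5922]
  [   0.1724     1.2894     0.6072]
  [   0.1724     0.4198     1.4768]
First solve x = (I − A)⁻¹ d = adj(I−A)·d / det(I−A); in particular x_C = (0.6325·480 + 0.0900·600 + 0.1975·360) / 0.3335 = 428.70 / 0.3335 ≈ 1285.4573.
Intermediate flow from G to C: z_GC = a_GC · x_C = 0.05 × 428.70 / 0.3335 = 21.435 / 0.3335 ≈ 64.27.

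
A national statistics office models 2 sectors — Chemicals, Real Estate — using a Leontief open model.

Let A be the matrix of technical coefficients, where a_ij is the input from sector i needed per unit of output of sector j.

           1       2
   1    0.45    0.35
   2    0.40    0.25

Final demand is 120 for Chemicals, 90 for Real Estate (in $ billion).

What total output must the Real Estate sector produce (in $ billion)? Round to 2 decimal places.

x_2 = 357.80

I − A =
  [   0.55    -0.35]
  [  -0.40     0.75]
det(I−A) = (0.55)(0.75) − (-0.35)(-0.40) = 0.2725
adj(I−A) = [[0.75, 0.35], [0.40, 0.55]]
(I − A)⁻¹ = adj(I−A) / det(I−A) ≈
  [   2.7523     1.2844]
  [   1.4679     2.0183]
x = (I − A)⁻¹ d = adj(I−A)·d / det(I−A), with det(I−A) = 0.2725:
  x_1 = (0.75·120 + 0.35·90) / 0.2725 = 121.50 / 0.2725 ≈ 445.87
  x_2 = (0.40·120 + 0.55·90) / 0.2725 = 97.50 / 0.2725 ≈ 357.80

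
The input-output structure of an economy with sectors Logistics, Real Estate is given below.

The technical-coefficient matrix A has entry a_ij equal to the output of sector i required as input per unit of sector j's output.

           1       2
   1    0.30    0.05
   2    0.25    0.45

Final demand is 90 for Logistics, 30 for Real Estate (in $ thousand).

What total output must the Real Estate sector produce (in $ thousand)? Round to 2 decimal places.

x_2 = 116.78

I − A =
  [   0.70    -0.05]
  [  -0.25     0.55]
det(I−A) = (0.70)(0.55) − (-0.05)(-0.25) = 0.3725
adj(I−A) = [[0.55, 0.05], [0.25, 0.70]]
(I − A)⁻¹ = adj(I−A) / det(I−A) ≈
  [   1.4765     0.1342]
  [   0.6711     1.8792]
x = (I − A)⁻¹ d = adj(I−A)·d / det(I−A), with det(I−A) = 0.3725:
  x_1 = (0.55·90 + 0.05·30) / 0.3725 = 51.00 / 0.3725 ≈ 136.91
  x_2 = (0.25·90 + 0.70·30) / 0.3725 = 43.50 / 0.3725 ≈ 116.78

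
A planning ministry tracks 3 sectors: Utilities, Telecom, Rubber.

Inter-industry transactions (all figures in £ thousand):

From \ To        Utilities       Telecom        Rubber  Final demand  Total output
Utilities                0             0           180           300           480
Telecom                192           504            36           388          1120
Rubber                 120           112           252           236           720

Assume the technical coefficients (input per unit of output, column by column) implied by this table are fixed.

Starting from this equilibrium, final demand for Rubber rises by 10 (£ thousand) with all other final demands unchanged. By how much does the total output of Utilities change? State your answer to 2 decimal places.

Technical coefficients a_ij = z_ij / X_j:
  a_11 = 0/480 = 0.00, a_21 = 192/480 = 0.40, a_31 = 120/480 = 0.25
  a_12 = 0/1120 = 0.00, a_22 = 504/1120 = 0.45, a_32 = 112/1120 = 0.10
  a_13 = 180/720 = 0.25, a_23 = 36/720 = 0.05, a_33 = 252/720 = 0.35
I − A =
  [   1.00     0.00    -0.25]
  [  -0.40     0.55    -0.05]
  [  -0.25    -0.10     0.65]
Cofactors of I−A, C_ij = (−1)^(i+j)·(minor ij) (rows/columns in the sector order above):
  C_11 = (0.55)(0.65) − (-0.05)(-0.10) = 0.3525
  C_12 = −[(-0.40)(0.65) − (-0.05)(-0.25)] = 0.2725
  C_13 = (-0.40)(-0.10) − (0.55)(-0.25) = 0.1775
  C_21 = −[(0.00)(0.65) − (-0.25)(-0.10)] = 0.0250
  C_22 = (1.00)(0.65) − (-0.25)(-0.25) = 0.5875
  C_23 = −[(1.00)(-0.10) − (0.00)(-0.25)] = 0.1000
  C_31 = (0.00)(-0.05) − (-0.25)(0.55) = 0.1375
  C_32 = −[(1.00)(-0.05) − (-0.25)(-0.40)] = 0.1500
  C_33 = (1.00)(0.55) − (0.00)(-0.40) = 0.5500
det(I−A) = Σ_j (I−A)_1j·C_1j = (1.00)(0.3525) + (0.00)(0.2725) + (-0.25)(0.1775) = 0.308125
adj(I−A) = Cᵀ =
  [ 0.3525   0.0250   0.1375]
  [ 0.2725   0.5875   0.1500]
  [ 0.1775   0.1000   0.5500]
(I − A)⁻¹ = adj(I−A) / det(I−A) ≈
  [   1.1440     0.0811     0.4462]
  [   0.8844     1.9067     0.4868]
  [   0.5761     0.3245     1.7850]
Δx = (I − A)⁻¹ Δd with Δd having +10 in the Rubber component and 0 elsewhere.
So Δx_1 = L_13 · (+10), where L_13 = adj(I−A)_13 / det(I−A) = 0.1375 / 0.308125.
Δx_1 = 0.1375 × (+10) / 0.308125 = 1.375 / 0.308125 ≈ 4.46.

Δx_1 = 4.46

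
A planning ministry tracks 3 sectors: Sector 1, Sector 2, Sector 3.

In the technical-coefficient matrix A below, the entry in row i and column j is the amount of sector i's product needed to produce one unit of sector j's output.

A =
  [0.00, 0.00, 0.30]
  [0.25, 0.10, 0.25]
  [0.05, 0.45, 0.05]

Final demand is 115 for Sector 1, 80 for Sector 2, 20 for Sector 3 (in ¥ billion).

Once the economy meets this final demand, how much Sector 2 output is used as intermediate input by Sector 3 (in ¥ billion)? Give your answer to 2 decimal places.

I − A =
  [   1.00     0.00    -0.30]
  [  -0.25     0.90    -0.25]
  [  -0.05    -0.45     0.95]
Cofactors of I−A, C_ij = (−1)^(i+j)·(minor ij) (rows/columns in the sector order above):
  C_11 = (0.90)(0.95) − (-0.25)(-0.45) = 0.7425
  C_12 = −[(-0.25)(0.95) − (-0.25)(-0.05)] = 0.2500
  C_13 = (-0.25)(-0.45) − (0.90)(-0.05) = 0.1575
  C_21 = −[(0.00)(0.95) − (-0.30)(-0.45)] = 0.1350
  C_22 = (1.00)(0.95) − (-0.30)(-0.05) = 0.9350
  C_23 = −[(1.00)(-0.45) − (0.00)(-0.05)] = 0.4500
  C_31 = (0.00)(-0.25) − (-0.30)(0.90) = 0.2700
  C_32 = −[(1.00)(-0.25) − (-0.30)(-0.25)] = 0.3250
  C_33 = (1.00)(0.90) − (0.00)(-0.25) = 0.9000
det(I−A) = Σ_j (I−A)_1j·C_1j = (1.00)(0.7425) + (0.00)(0.2500) + (-0.30)(0.1575) = 0.69525
adj(I−A) = Cᵀ =
  [ 0.7425   0.1350   0.2700]
  [ 0.2500   0.9350   0.3250]
  [ 0.1575   0.4500   0.9000]
(I − A)⁻¹ = adj(I−A) / det(I−A) ≈
  [   1.0680     0.1942     0.3883]
  [   0.3596     1.3448     0.4675]
  [   0.2265     0.6472     1.2945]
First solve x = (I − A)⁻¹ d = adj(I−A)·d / det(I−A); in particular x_3 = (0.1575·115 + 0.4500·80 + 0.9000·20) / 0.69525 = 72.1125 / 0.69525 ≈ 103.7217.
Intermediate flow from 2 to 3: z_23 = a_23 · x_3 = 0.25 × 72.1125 / 0.69525 = 18.028125 / 0.69525 ≈ 25.93.

z_23 = 25.93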